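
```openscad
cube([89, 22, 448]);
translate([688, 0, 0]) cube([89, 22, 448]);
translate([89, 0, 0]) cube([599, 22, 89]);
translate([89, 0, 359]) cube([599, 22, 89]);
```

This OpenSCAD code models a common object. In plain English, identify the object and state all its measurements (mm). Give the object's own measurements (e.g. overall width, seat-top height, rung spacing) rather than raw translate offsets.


A rectangular picture frame lying in the x–z plane (depth along y). The opening is 599 mm wide (x) by 270 mm tall (z), surrounded by a border 89 mm wide on all four sides. The frame is 22 mm deep and is made of two full-height vertical stiles with two horizontal rails fitted between them.


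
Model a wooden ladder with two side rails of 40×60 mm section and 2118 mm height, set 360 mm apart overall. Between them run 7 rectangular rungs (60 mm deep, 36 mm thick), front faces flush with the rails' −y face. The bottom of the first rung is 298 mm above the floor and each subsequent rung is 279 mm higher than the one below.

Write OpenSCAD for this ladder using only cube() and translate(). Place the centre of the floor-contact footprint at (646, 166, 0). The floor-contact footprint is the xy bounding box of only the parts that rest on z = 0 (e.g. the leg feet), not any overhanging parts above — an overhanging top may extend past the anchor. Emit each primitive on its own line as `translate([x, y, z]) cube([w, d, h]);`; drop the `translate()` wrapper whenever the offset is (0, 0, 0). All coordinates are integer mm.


// rung span = 360 - 2*40 = 280
// rung[k] z = 298 + k*279
translate([466, 136, 0]) cube([40, 60, 2118]);
translate([786, 136, 0]) cube([40, 60, 2118]);
translate([506, 136, 298]) cube([280, 60, 36]);
translate([506, 136, 577]) cube([280, 60, 36]);
translate([506, 136, 856]) cube([280, 60, 36]);
translate([506, 136, 1135]) cube([280, 60, 36]);
translate([506, 136, 1414]) cube([280, 60, 36]);
translate([506, 136, 1693]) cube([280, 60, 36]);
translate([506, 136, 1972]) cube([280, 60, 36]);


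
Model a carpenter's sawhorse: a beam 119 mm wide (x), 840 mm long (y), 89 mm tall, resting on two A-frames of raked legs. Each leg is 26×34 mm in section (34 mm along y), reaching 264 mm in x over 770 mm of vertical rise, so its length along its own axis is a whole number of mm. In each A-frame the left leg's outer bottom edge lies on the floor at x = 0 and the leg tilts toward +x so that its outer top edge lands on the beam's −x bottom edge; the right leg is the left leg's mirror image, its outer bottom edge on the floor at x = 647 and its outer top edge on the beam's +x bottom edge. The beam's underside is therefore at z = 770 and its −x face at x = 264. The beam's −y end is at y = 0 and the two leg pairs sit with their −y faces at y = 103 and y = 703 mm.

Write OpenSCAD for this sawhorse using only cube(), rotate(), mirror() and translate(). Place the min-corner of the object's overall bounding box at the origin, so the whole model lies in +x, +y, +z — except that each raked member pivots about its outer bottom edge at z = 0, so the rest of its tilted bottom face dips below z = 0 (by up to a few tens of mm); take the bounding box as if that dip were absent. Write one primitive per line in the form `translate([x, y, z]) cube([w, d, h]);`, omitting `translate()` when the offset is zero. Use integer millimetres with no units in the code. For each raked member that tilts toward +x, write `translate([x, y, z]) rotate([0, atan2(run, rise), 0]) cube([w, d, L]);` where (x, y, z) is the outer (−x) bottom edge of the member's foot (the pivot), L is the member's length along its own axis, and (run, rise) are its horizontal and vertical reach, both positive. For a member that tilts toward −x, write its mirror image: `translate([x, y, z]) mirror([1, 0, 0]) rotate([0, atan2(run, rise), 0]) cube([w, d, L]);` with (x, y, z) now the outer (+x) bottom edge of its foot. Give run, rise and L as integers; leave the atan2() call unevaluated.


translate([264, 0, 770]) cube([119, 840, 89]);
translate([0, 103, 0]) rotate([0, atan2(264, 770), 0]) cube([26, 34, 814]);
translate([647, 103, 0]) mirror([1, 0, 0]) rotate([0, atan2(264, 770), 0]) cube([26, 34, 814]);
translate([0, 703, 0]) rotate([0, atan2(264, 770), 0]) cube([26, 34, 814]);
translate([647, 703, 0]) mirror([1, 0, 0]) rotate([0, atan2(264, 770), 0]) cube([26, 34, 814]);


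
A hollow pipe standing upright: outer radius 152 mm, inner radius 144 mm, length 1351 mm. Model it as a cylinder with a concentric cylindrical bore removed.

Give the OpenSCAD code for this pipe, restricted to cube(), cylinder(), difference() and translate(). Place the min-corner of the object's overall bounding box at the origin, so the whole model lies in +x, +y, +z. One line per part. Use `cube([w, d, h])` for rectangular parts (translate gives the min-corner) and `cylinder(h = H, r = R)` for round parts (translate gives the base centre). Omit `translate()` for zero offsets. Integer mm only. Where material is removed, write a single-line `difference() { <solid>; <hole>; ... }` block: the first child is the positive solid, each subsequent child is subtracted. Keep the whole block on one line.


difference() { translate([152, 152, 0]) cylinder(h = 1351, r = 152); translate([152, 152, 0]) cylinder(h = 1351, r = 144); }


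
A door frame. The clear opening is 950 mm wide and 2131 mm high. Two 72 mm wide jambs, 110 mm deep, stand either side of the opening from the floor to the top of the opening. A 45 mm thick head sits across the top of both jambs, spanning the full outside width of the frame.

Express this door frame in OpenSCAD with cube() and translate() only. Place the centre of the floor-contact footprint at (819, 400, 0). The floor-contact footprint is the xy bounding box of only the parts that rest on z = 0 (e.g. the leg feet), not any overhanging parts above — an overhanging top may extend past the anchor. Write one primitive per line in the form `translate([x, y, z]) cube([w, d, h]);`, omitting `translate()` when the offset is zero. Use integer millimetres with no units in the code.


translate([272, 345, 0]) cube([72, 110, 2131]);
translate([1294, 345, 0]) cube([72, 110, 2131]);
translate([272, 345, 2131]) cube([1094, 110, 45]);


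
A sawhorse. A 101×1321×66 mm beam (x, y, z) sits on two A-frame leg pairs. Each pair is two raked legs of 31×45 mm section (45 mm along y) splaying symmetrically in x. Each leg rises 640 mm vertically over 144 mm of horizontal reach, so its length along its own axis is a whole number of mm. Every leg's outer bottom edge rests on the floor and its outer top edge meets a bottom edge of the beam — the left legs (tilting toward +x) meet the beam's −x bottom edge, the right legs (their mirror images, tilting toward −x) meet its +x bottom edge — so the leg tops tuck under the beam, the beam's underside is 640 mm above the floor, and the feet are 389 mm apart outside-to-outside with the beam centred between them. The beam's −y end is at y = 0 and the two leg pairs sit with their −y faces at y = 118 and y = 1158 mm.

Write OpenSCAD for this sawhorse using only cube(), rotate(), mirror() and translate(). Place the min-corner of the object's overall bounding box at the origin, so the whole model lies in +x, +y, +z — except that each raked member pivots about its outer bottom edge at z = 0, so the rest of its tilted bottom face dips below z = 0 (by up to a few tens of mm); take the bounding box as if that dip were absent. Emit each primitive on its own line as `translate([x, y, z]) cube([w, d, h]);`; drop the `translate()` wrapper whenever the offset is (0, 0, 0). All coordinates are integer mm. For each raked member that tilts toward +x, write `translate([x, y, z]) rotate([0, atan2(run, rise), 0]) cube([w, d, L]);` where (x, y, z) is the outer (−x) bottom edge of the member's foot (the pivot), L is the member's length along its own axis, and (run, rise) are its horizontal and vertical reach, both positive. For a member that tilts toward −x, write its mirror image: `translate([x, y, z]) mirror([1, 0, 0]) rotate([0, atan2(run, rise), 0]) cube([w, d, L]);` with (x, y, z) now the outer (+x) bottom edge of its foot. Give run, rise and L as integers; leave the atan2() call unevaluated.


translate([144, 0, 640]) cube([101, 1321, 66]);
translate([0, 118, 0]) rotate([0, atan2(144, 640), 0]) cube([31, 45, 656]);
translate([389, 118, 0]) mirror([1, 0, 0]) rotate([0, atan2(144, 640), 0]) cube([31, 45, 656]);
translate([0, 1158, 0]) rotate([0, atan2(144, 640), 0]) cube([31, 45, 656]);
translate([389, 1158, 0]) mirror([1, 0, 0]) rotate([0, atan2(144, 640), 0]) cube([31, 45, 656]);


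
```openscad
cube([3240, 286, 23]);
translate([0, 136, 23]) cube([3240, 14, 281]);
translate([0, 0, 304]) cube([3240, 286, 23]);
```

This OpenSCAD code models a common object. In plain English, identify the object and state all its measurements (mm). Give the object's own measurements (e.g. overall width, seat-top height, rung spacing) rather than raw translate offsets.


An I-beam lying along x, 3240 mm long. Overall section height 327 mm. Two flanges 286 mm wide (y) and 23 mm thick, one on the floor and one at the top; a web 14 mm thick runs between them, centred on the flange width.


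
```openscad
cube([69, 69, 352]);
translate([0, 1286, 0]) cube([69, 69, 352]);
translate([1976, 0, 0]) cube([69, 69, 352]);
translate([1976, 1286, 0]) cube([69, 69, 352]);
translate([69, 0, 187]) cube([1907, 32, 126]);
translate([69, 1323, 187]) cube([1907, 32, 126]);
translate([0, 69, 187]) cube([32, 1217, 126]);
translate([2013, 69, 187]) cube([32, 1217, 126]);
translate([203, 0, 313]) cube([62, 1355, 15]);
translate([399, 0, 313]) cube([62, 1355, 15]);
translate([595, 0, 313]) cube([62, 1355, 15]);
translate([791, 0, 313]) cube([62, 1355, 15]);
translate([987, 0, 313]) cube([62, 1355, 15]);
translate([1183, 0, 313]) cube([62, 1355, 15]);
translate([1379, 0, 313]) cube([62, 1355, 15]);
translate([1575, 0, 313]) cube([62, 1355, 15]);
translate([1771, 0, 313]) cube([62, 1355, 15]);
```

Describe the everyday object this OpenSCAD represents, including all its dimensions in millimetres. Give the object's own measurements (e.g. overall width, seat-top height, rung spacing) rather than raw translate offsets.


A bed frame 2045 mm long (x) by 1355 mm wide (y). Four 69×69 mm corner posts, 352 mm tall, at the corners of the footprint. Four rails of 32 mm thickness and 126 mm height run between adjacent posts with their undersides at z = 187 mm, their outer faces flush with the outside of the frame (the two x-running rails run between the posts' inner faces; the two y-running rails run between the posts' inner faces). 9 slats, each 62 mm wide (x) and 15 mm thick, lie across the top of the two x-running rails, running the full 1355 mm width of the frame in y; along x they sit between the end posts with a 134 mm gap after the −x posts and between neighbouring slats, leaving 143 mm before the +x posts.


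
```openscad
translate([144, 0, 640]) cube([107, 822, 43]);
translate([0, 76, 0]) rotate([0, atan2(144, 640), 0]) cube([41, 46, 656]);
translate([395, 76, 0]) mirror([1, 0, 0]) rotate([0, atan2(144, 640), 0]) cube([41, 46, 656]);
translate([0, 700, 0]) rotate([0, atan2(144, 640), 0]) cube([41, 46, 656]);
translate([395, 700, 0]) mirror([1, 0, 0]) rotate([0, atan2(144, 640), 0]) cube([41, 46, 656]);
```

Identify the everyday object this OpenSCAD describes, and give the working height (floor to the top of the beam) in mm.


A sawhorse. The overall height is 683 mm.

A beam across two mirrored pairs of raked legs — a sawhorse. The beam's underside is at z = 640 (matching the legs' vertical rise in atan2(144, 640)) and the beam is 43 mm tall, so its top is at 640 + 43 = 683 mm. The raked legs top out at the beam's underside, so that is the highest point.


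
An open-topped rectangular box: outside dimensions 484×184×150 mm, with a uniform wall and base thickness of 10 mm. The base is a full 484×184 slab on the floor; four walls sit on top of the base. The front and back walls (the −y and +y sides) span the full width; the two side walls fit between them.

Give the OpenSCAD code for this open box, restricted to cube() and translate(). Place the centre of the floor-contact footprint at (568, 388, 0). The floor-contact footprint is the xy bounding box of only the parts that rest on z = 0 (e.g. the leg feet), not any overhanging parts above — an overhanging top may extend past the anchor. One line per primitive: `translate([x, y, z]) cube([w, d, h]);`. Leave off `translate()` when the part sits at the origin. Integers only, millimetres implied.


translate([326, 296, 0]) cube([484, 184, 10]);
translate([326, 296, 10]) cube([484, 10, 140]);
translate([326, 470, 10]) cube([484, 10, 140]);
translate([326, 306, 10]) cube([10, 164, 140]);
translate([800, 306, 10]) cube([10, 164, 140]);


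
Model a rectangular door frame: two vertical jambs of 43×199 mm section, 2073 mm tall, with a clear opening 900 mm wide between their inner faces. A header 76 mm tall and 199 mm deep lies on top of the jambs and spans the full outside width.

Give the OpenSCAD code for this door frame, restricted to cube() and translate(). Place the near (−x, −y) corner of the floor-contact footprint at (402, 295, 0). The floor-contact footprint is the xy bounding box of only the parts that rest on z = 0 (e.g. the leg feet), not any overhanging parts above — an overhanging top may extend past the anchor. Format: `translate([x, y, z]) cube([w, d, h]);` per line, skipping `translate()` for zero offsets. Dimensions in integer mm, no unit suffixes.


translate([402, 295, 0]) cube([43, 199, 2073]);
translate([1345, 295, 0]) cube([43, 199, 2073]);
translate([402, 295, 2073]) cube([986, 199, 76]);


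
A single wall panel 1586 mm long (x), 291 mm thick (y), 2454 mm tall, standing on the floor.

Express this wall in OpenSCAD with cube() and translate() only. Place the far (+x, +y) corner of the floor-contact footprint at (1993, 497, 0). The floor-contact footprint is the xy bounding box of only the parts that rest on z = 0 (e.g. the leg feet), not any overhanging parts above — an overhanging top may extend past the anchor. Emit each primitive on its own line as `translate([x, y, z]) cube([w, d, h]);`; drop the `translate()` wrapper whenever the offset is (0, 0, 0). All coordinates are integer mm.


translate([407, 206, 0]) cube([1586, 291, 2454]);


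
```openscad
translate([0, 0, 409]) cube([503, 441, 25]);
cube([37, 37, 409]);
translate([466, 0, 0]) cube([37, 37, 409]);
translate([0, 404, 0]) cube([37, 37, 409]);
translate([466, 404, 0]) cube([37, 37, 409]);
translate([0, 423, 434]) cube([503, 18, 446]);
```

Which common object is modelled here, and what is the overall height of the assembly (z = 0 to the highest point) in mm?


A chair. The overall height is 880 mm.

A slab on four corner posts with a tall panel at the back — a chair. The seat slab sits at z = 409 with thickness 25, and the 446 mm backrest starts at the seat top, so the overall height is 409 + 25 + 446 = 880 mm.


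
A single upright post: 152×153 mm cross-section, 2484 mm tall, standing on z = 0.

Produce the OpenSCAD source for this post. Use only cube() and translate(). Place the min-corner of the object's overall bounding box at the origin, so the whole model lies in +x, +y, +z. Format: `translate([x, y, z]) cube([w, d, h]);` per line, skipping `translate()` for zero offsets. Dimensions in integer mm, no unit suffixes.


cube([152, 153, 2484]);


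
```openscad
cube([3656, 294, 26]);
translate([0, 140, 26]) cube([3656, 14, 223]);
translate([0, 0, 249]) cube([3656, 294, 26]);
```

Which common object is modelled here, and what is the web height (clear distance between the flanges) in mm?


An I-beam. The web height is 223 mm.

Two wide flanges with a thin centred web — an I-beam. Overall 275 mm minus two 26 mm flanges gives a web of 275 − 2·26 = 223 mm.


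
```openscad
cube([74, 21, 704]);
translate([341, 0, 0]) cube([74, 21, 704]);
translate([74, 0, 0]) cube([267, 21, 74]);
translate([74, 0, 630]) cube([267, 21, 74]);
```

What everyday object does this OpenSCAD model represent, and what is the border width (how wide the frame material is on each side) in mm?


A picture frame. The border width is 74 mm.

Four thin pieces enclosing a rectangular opening — a picture frame. The two full-height stiles are 704 mm tall; the top rail sits at z = 630 and is 74 mm tall, so the border above the opening is 704 − 630 = 74 mm, matching the stile x-width.


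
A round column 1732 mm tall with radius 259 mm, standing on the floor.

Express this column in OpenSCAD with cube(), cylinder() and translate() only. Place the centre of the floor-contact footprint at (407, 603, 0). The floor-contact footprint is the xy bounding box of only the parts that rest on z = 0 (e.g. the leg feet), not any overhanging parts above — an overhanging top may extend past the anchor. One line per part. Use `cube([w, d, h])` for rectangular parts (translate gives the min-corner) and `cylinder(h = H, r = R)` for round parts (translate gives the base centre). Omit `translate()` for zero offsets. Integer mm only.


translate([407, 603, 0]) cylinder(h = 1732, r = 259);


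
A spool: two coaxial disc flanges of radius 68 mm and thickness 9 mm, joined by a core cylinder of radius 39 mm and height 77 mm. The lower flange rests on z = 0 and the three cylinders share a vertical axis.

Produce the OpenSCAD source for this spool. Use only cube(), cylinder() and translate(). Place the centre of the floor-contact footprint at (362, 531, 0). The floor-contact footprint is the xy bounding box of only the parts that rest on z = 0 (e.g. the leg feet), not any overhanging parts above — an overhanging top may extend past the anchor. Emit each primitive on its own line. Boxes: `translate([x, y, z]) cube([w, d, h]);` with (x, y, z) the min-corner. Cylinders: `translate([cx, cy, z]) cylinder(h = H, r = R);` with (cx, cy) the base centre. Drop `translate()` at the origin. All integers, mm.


translate([362, 531, 0]) cylinder(h = 9, r = 68);
translate([362, 531, 9]) cylinder(h = 77, r = 39);
translate([362, 531, 86]) cylinder(h = 9, r = 68);


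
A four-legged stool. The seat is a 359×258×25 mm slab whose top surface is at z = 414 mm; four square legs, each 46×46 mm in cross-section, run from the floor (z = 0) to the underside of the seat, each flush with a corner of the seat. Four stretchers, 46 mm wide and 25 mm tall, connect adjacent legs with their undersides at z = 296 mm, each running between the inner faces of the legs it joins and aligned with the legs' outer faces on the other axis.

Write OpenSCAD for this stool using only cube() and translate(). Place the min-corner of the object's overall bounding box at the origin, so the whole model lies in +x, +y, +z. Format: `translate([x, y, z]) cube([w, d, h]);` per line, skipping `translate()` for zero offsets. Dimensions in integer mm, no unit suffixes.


translate([0, 0, 389]) cube([359, 258, 25]);
cube([46, 46, 389]);
translate([313, 0, 0]) cube([46, 46, 389]);
translate([0, 212, 0]) cube([46, 46, 389]);
translate([313, 212, 0]) cube([46, 46, 389]);
translate([46, 0, 296]) cube([267, 46, 25]);
translate([46, 212, 296]) cube([267, 46, 25]);
translate([0, 46, 296]) cube([46, 166, 25]);
translate([313, 46, 296]) cube([46, 166, 25]);


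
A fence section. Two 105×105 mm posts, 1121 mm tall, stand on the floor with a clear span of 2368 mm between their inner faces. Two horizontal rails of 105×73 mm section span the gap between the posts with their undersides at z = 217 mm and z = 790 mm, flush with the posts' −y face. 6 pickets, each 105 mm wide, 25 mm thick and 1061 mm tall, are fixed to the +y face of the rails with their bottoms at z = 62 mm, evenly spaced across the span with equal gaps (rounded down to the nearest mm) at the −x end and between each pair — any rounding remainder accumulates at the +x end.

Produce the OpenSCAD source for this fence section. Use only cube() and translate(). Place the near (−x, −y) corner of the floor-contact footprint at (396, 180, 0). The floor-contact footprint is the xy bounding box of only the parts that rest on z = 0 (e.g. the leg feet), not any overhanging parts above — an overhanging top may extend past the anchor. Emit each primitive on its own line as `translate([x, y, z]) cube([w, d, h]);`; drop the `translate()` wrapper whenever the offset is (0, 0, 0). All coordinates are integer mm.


translate([396, 180, 0]) cube([105, 105, 1121]);
translate([2869, 180, 0]) cube([105, 105, 1121]);
translate([501, 180, 217]) cube([2368, 105, 73]);
translate([501, 180, 790]) cube([2368, 105, 73]);
translate([749, 285, 62]) cube([105, 25, 1061]);
translate([1102, 285, 62]) cube([105, 25, 1061]);
translate([1455, 285, 62]) cube([105, 25, 1061]);
translate([1808, 285, 62]) cube([105, 25, 1061]);
translate([2161, 285, 62]) cube([105, 25, 1061]);
translate([2514, 285, 62]) cube([105, 25, 1061]);


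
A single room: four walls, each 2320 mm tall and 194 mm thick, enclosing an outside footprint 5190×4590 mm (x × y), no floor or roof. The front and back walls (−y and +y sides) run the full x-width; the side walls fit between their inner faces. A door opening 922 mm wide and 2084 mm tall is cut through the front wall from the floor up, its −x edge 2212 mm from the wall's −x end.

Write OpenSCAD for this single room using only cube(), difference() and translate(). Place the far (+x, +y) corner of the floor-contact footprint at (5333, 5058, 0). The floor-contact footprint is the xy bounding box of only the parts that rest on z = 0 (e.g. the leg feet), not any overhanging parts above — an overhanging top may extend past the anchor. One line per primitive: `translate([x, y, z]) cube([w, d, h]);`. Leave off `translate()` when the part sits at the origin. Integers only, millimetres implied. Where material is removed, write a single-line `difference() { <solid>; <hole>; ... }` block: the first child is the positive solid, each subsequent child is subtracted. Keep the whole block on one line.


difference() { translate([143, 468, 0]) cube([5190, 194, 2320]); translate([2355, 468, 0]) cube([922, 194, 2084]); }
translate([143, 4864, 0]) cube([5190, 194, 2320]);
translate([143, 662, 0]) cube([194, 4202, 2320]);
translate([5139, 662, 0]) cube([194, 4202, 2320]);


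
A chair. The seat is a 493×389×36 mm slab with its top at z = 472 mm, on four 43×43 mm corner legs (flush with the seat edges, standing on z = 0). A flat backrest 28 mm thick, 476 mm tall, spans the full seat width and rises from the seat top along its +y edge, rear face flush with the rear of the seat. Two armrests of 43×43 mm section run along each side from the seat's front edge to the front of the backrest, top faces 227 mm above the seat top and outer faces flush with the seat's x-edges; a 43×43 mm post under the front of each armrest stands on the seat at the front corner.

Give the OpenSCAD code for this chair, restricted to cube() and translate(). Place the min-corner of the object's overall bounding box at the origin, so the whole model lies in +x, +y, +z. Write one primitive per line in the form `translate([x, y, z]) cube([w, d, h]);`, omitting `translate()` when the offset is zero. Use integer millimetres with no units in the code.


translate([0, 0, 436]) cube([493, 389, 36]);
cube([43, 43, 436]);
translate([450, 0, 0]) cube([43, 43, 436]);
translate([0, 346, 0]) cube([43, 43, 436]);
translate([450, 346, 0]) cube([43, 43, 436]);
translate([0, 361, 472]) cube([493, 28, 476]);
translate([0, 0, 656]) cube([43, 361, 43]);
translate([450, 0, 656]) cube([43, 361, 43]);
translate([0, 0, 472]) cube([43, 43, 184]);
translate([450, 0, 472]) cube([43, 43, 184]);


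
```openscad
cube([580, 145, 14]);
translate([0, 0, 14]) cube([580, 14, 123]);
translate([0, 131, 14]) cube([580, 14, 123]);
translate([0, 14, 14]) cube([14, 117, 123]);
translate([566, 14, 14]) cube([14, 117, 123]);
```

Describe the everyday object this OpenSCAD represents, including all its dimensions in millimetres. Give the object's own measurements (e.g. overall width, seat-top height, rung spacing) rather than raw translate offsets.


An open-topped rectangular box: outside dimensions 580×145×137 mm, with a uniform wall and base thickness of 14 mm. The base is a full 580×145 slab on the floor; four walls sit on top of the base. The front and back walls (the −y and +y sides) span the full width; the two side walls fit between them.


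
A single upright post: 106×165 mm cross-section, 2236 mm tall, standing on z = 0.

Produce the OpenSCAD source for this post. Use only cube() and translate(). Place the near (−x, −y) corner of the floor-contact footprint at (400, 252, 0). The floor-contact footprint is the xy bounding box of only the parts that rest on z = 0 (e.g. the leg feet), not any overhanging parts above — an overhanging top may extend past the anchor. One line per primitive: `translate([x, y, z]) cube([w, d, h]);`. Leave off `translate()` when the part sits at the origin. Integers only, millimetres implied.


translate([400, 252, 0]) cube([106, 165, 2236]);


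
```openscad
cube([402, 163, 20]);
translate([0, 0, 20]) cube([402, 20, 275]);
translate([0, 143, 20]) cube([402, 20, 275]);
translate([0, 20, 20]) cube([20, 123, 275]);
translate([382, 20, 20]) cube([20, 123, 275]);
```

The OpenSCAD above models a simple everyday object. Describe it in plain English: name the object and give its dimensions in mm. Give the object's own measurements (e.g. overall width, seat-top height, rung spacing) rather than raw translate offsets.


An open-topped rectangular box: outside dimensions 402×163×295 mm, with a uniform wall and base thickness of 20 mm. The base is a full 402×163 slab on the floor; four walls sit on top of the base. The front and back walls (the −y and +y sides) span the full width; the two side walls fit between them.


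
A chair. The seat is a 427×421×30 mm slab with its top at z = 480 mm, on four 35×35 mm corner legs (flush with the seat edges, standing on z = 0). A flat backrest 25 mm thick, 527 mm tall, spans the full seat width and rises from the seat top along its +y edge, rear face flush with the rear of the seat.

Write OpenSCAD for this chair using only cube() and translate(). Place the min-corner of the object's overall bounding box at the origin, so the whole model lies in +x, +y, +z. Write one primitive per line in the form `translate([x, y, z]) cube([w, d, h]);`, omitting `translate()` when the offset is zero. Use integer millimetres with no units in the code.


translate([0, 0, 450]) cube([427, 421, 30]);
cube([35, 35, 450]);
translate([392, 0, 0]) cube([35, 35, 450]);
translate([0, 386, 0]) cube([35, 35, 450]);
translate([392, 386, 0]) cube([35, 35, 450]);
translate([0, 396, 480]) cube([427, 25, 527]);


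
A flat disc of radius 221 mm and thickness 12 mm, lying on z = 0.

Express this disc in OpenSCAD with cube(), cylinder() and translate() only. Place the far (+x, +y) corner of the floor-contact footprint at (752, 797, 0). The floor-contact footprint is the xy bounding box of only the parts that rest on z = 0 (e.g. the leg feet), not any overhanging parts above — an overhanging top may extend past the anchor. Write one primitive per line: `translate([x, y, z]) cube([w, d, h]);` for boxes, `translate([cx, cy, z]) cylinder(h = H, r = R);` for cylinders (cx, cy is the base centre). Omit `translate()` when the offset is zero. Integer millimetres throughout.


translate([531, 576, 0]) cylinder(h = 12, r = 221);


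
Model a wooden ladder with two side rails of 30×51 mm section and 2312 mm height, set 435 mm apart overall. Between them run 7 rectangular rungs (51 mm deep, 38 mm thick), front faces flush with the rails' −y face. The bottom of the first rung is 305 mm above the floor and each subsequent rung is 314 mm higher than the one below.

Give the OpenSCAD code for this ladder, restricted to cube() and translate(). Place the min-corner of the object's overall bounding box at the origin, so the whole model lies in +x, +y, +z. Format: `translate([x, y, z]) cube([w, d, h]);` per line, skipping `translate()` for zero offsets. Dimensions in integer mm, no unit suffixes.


// rung span = 435 - 2*30 = 375
// rung[k] z = 305 + k*314
cube([30, 51, 2312]);
translate([405, 0, 0]) cube([30, 51, 2312]);
translate([30, 0, 305]) cube([375, 51, 38]);
translate([30, 0, 619]) cube([375, 51, 38]);
translate([30, 0, 933]) cube([375, 51, 38]);
translate([30, 0, 1247]) cube([375, 51, 38]);
translate([30, 0, 1561]) cube([375, 51, 38]);
translate([30, 0, 1875]) cube([375, 51, 38]);
translate([30, 0, 2189]) cube([375, 51, 38]);


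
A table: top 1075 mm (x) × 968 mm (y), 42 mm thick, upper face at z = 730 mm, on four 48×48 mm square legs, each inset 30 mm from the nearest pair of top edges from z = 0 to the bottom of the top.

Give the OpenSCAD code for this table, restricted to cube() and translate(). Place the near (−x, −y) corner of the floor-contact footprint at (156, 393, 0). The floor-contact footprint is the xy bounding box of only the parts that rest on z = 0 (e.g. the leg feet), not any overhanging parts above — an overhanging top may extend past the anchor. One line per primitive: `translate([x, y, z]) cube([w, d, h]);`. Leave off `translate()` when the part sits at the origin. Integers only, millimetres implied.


// leg_h = 730 - 42 = 688
translate([126, 363, 688]) cube([1075, 968, 42]);
translate([156, 393, 0]) cube([48, 48, 688]);
translate([1123, 393, 0]) cube([48, 48, 688]);
translate([156, 1253, 0]) cube([48, 48, 688]);
translate([1123, 1253, 0]) cube([48, 48, 688]);


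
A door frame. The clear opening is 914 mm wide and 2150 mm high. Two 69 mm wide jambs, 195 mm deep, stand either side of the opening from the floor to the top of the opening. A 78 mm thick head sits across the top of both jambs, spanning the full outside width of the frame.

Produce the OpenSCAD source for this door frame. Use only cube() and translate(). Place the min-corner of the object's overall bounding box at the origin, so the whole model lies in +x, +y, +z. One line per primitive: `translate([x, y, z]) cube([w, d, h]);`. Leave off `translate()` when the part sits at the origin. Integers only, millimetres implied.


cube([69, 195, 2150]);
translate([983, 0, 0]) cube([69, 195, 2150]);
translate([0, 0, 2150]) cube([1052, 195, 78]);


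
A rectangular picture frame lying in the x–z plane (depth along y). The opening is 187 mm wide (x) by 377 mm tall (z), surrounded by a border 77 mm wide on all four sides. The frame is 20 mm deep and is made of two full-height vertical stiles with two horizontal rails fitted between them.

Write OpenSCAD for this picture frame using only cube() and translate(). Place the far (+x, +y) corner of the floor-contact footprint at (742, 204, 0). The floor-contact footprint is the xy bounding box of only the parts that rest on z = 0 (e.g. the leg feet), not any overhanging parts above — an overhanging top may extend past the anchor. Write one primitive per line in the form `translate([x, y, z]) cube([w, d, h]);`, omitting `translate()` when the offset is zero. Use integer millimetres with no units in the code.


translate([401, 184, 0]) cube([77, 20, 531]);
translate([665, 184, 0]) cube([77, 20, 531]);
translate([478, 184, 0]) cube([187, 20, 77]);
translate([478, 184, 454]) cube([187, 20, 77]);


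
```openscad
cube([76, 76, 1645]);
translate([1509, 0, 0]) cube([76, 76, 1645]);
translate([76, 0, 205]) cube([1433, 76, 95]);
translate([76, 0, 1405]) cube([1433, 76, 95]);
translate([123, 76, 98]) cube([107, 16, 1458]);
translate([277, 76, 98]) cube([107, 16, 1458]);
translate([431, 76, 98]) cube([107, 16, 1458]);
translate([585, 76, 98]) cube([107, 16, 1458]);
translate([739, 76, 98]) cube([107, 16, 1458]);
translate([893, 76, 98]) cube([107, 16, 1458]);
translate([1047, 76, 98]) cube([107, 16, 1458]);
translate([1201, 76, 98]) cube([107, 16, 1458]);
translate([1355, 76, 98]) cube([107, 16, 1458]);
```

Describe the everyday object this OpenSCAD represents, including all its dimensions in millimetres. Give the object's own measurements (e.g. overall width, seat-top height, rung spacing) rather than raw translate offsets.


A fence section. Two 76×76 mm posts, 1645 mm tall, stand on the floor with a clear span of 1433 mm between their inner faces. Two horizontal rails of 76×95 mm section span the gap between the posts with their undersides at z = 205 mm and z = 1405 mm, flush with the posts' −y face. 9 pickets, each 107 mm wide, 16 mm thick and 1458 mm tall, are fixed to the +y face of the rails with their bottoms at z = 98 mm, spaced across the span with a 47 mm gap after the −x post and between neighbouring pickets and before the +x post.


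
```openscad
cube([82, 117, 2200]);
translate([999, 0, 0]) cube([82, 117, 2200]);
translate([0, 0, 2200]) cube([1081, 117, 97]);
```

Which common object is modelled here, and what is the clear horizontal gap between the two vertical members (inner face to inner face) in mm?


A door frame. The clear opening width is 917 mm.

Two 2200 mm tall posts with a header on top — a door frame. The left jamb is 82 mm wide at x = 0; the right jamb starts at x = 999. The clear opening is 999 − 82 = 917 mm.


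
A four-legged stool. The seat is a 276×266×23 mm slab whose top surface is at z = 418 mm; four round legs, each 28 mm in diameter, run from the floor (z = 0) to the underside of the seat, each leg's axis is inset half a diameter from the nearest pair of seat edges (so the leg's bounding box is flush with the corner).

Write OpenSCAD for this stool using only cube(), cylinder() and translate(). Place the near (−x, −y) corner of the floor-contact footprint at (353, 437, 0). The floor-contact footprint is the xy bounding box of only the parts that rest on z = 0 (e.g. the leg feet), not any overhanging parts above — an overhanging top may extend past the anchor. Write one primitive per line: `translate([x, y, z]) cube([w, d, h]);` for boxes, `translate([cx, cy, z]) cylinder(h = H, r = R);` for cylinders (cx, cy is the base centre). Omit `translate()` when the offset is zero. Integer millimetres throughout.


translate([353, 437, 395]) cube([276, 266, 23]);
translate([367, 451, 0]) cylinder(h = 395, r = 14);
translate([615, 451, 0]) cylinder(h = 395, r = 14);
translate([367, 689, 0]) cylinder(h = 395, r = 14);
translate([615, 689, 0]) cylinder(h = 395, r = 14);


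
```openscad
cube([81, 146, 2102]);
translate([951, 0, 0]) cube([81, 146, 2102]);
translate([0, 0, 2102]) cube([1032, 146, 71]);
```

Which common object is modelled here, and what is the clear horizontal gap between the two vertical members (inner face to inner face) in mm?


A door frame. The clear opening width is 870 mm.

Two 2102 mm tall posts with a header on top — a door frame. The left jamb is 81 mm wide at x = 0; the right jamb starts at x = 951. The clear opening is 951 − 81 = 870 mm.


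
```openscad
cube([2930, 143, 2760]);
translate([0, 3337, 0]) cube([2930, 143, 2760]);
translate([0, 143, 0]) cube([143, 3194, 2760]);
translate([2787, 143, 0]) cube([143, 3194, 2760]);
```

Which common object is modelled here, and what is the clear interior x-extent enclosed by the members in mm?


A house (or room) frame. The interior width is 2644 mm.

Four 2760 mm walls enclosing a rectangle with no floor or roof — a room or house frame. Outside width is 2930 mm and wall thickness is 143 mm, so the interior width is 2930 − 2 × 143 = 2644 mm.


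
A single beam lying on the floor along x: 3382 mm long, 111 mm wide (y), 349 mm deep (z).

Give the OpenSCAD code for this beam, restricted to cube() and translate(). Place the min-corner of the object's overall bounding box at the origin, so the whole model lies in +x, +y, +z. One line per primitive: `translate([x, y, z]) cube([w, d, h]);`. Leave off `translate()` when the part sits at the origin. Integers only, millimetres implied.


cube([3382, 111, 349]);


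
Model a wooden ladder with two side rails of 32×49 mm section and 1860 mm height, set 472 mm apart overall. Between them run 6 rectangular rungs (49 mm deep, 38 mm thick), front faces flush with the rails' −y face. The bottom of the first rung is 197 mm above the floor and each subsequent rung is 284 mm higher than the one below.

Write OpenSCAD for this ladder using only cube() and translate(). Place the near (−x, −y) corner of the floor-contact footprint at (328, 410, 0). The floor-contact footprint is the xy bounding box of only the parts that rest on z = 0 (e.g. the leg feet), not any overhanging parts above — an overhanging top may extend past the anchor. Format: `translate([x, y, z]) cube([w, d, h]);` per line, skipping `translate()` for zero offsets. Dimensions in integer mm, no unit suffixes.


// rung span = 472 - 2*32 = 408
// rung[k] z = 197 + k*284
translate([328, 410, 0]) cube([32, 49, 1860]);
translate([768, 410, 0]) cube([32, 49, 1860]);
translate([360, 410, 197]) cube([408, 49, 38]);
translate([360, 410, 481]) cube([408, 49, 38]);
translate([360, 410, 765]) cube([408, 49, 38]);
translate([360, 410, 1049]) cube([408, 49, 38]);
translate([360, 410, 1333]) cube([408, 49, 38]);
translate([360, 410, 1617]) cube([408, 49, 38]);


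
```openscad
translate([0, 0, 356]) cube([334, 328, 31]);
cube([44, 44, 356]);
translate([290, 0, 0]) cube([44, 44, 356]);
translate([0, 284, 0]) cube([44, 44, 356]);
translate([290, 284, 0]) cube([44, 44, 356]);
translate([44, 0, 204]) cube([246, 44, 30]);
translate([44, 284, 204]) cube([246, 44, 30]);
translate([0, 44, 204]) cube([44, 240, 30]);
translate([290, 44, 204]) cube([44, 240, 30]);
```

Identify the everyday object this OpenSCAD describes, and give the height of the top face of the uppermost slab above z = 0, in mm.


A stool. The seat height is 387 mm.

A 334×328×31 slab at z = 356 on four corner posts — a stool. The seat top is 356 + 31 = 387 mm.


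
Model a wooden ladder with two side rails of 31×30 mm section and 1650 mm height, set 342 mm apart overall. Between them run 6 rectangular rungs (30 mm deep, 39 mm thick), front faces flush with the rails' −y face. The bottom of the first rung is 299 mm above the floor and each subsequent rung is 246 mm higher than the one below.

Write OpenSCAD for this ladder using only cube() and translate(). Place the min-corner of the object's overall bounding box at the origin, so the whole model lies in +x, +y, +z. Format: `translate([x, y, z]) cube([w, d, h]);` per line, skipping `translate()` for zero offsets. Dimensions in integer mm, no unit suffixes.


// rung span = 342 - 2*31 = 280
// rung[k] z = 299 + k*246
cube([31, 30, 1650]);
translate([311, 0, 0]) cube([31, 30, 1650]);
translate([31, 0, 299]) cube([280, 30, 39]);
translate([31, 0, 545]) cube([280, 30, 39]);
translate([31, 0, 791]) cube([280, 30, 39]);
translate([31, 0, 1037]) cube([280, 30, 39]);
translate([31, 0, 1283]) cube([280, 30, 39]);
translate([31, 0, 1529]) cube([280, 30, 39]);


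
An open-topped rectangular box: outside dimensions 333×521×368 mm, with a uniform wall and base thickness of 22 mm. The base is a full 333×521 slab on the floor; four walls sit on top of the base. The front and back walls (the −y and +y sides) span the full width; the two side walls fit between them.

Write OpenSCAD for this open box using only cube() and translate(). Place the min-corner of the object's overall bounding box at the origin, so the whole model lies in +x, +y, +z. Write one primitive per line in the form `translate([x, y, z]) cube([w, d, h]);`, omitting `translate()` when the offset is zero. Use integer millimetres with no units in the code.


cube([333, 521, 22]);
translate([0, 0, 22]) cube([333, 22, 346]);
translate([0, 499, 22]) cube([333, 22, 346]);
translate([0, 22, 22]) cube([22, 477, 346]);
translate([311, 22, 22]) cube([22, 477, 346]);


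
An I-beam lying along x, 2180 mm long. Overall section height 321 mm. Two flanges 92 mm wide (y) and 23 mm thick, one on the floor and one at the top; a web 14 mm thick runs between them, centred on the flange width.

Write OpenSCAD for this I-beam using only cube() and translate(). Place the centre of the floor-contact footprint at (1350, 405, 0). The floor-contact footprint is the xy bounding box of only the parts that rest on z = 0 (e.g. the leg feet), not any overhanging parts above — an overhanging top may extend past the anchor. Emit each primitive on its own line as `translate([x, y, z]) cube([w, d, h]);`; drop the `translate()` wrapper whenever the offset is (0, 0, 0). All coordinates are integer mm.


translate([260, 359, 0]) cube([2180, 92, 23]);
translate([260, 398, 23]) cube([2180, 14, 275]);
translate([260, 359, 298]) cube([2180, 92, 23]);
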